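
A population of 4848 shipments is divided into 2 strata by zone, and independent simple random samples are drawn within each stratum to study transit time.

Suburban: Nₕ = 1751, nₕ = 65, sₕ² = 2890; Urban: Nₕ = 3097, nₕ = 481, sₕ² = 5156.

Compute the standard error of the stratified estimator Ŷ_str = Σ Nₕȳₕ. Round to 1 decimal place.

Var(Ŷ_str) = Σₕ Nₕ²(1 − fₕ)sₕ²/nₕ.
Suburban: 1751²·(1 − 65/1751)·2890/65 = 1.3125873 × 10^8.
Urban: 3097²·(1 − 481/3097)·5156/481 = 8.6845392 × 10^7.
Sum = 2.1810412 × 10^8.
SE = √(2.1810412 × 10^8) = 14768.3.

14768.3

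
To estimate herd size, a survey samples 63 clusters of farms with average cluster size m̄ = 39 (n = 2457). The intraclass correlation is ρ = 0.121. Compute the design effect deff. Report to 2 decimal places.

deff = 1 + (39 − 1)·0.121 = 1 + 4.598 = 5.598.

5.60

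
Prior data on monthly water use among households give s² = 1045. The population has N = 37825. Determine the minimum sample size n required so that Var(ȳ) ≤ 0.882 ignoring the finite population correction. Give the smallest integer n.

Without fpc, n₀ = s²/D = 1045/0.882 = 1184.8073.
Rounding up, n = 1185.

1185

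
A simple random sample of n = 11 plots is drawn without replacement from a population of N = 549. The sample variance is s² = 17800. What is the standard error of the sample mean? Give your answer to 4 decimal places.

Under SRS without replacement, Var(ȳ) = (1 − f)·s²/n with f = n/N = 11/549 = 0.02003643.
Var(ȳ) = (1 − 0.02003643)·17800/11 = 0.97996357·1618.1818 = 1585.7592.
SE(ȳ) = √(1585.7592) = 39.8216.

39.8216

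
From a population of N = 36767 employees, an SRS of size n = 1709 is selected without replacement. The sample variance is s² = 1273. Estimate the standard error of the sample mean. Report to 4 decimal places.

Under SRS without replacement, Var(ȳ) = (1 − f)·s²/n with f = n/N = 1709/36767 = 0.04648190.
Var(ȳ) = (1 − 0.04648190)·1273/1709 = 0.95351810·0.74488005 = 0.71025661.
SE(ȳ) = √(0.71025661) = 0.8428.

0.8428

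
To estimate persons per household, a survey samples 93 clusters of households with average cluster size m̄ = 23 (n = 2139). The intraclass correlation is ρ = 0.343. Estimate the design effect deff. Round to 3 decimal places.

deff = 1 + (23 − 1)·0.343 = 1 + 7.546 = 8.546.

8.546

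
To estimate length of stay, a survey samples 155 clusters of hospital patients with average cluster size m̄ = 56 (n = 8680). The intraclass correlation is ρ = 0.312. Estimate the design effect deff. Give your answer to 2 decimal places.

18.16

deff = 1 + (56 − 1)·0.312 = 1 + 17.16 = 18.16.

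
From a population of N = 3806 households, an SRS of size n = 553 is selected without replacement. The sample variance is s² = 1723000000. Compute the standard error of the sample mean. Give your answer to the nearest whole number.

Under SRS without replacement, Var(ȳ) = (1 − f)·s²/n with f = n/N = 553/3806 = 0.14529690.
Var(ȳ) = (1 − 0.14529690)·1723000000/553 = 0.85470310·3.1157324 × 10^6 = 2.6630261 × 10^6.
SE(ȳ) = √(2.6630261 × 10^6) = 1632.

1632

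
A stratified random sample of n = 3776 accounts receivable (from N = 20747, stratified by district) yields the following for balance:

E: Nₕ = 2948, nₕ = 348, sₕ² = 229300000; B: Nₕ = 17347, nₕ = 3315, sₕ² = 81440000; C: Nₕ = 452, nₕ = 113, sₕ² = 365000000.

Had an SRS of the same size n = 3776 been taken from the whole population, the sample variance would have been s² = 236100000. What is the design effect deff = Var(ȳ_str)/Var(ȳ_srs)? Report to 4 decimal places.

Var(ȳ_str) = Σ Wₕ²(1−fₕ)sₕ²/nₕ with Wₕ = Nₕ/20747:
  E: (2948/20747)²·(1−348/2948)·229300000/348 = 11733.161
  B: (17347/20747)²·(1−3315/17347)·81440000/3315 = 13892.729
  C: (452/20747)²·(1−113/452)·365000000/113 = 1149.852
  → Var(ȳ_str) = 26775.742.
Var(ȳ_srs) = (1 − 3776/20747)·236100000/3776 = 51146.525.
deff = 26775.742 / 51146.525 = 0.5235.

0.5235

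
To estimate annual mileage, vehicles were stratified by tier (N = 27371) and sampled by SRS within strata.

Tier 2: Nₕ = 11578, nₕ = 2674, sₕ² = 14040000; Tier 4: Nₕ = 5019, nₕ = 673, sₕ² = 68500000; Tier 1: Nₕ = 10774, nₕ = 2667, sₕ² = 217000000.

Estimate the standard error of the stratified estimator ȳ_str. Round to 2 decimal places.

Var(ȳ_str) = Σₕ Wₕ²(1 − fₕ)sₕ²/nₕ with Wₕ = Nₕ/N, N = 27371.
Tier 2: Wₕ = 0.42300245; term = 0.42300245²·(1 − 0.23095526)·14040000/2674 = 722.50869.
Tier 4: Wₕ = 0.18336926; term = 0.18336926²·(1 − 0.13409046)·68500000/673 = 2963.4738.
Tier 1: Wₕ = 0.39362829; term = 0.39362829²·(1 − 0.24754037)·217000000/2667 = 9486.2056.
Sum = 13172.188.
SE = √(13172.188) = 114.77.

114.77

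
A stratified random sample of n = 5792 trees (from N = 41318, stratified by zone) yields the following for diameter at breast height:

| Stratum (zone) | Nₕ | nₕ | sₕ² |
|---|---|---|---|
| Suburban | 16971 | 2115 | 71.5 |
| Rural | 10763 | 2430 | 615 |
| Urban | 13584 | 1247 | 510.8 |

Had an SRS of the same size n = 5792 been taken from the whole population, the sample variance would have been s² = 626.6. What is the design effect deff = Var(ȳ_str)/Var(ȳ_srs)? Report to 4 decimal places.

Var(ȳ_str) = Σ Wₕ²(1−fₕ)sₕ²/nₕ with Wₕ = Nₕ/41318:
  Suburban: (16971/41318)²·(1−2115/16971)·71.5/2115 = 0.0049925959
  Rural: (10763/41318)²·(1−2430/10763)·615/2430 = 0.013296122
  Urban: (13584/41318)²·(1−1247/13584)·510.8/1247 = 0.040210835
  → Var(ȳ_str) = 0.058499553.
Var(ȳ_srs) = (1 − 5792/41318)·626.6/5792 = 0.093018398.
deff = 0.058499553 / 0.093018398 = 0.6289.

0.6289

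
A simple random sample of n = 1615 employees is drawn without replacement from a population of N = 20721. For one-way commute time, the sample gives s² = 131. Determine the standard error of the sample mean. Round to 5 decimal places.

Under SRS without replacement, Var(ȳ) = (1 − f)·s²/n with f = n/N = 1615/20721 = 0.07794025.
Var(ȳ) = (1 − 0.07794025)·131/1615 = 0.92205975·0.081114551 = 0.074792462.
SE(ȳ) = √(0.074792462) = 0.27348.

0.27348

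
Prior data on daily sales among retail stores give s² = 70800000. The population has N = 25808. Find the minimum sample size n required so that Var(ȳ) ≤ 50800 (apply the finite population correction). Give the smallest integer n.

Without fpc, n₀ = s²/D = 70800000/50800 = 1393.7008.
With fpc, (1 − n/N)·s²/n ≤ D requires n ≥ n₀/(1 + n₀/N) = 1393.7008/(1 + 1393.7008/25808) = 1322.2934.
Rounding up, n = 1323.

1323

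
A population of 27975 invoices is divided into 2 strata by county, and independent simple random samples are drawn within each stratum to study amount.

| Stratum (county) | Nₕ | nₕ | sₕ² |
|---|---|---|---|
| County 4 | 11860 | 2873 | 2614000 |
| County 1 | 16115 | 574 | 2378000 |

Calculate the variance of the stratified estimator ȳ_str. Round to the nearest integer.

Var(ȳ_str) = Σₕ Wₕ²(1 − fₕ)sₕ²/nₕ with Wₕ = Nₕ/N, N = 27975.
County 4: Wₕ = 0.42394996; term = 0.42394996²·(1 − 0.24224283)·2614000/2873 = 123.91652.
County 1: Wₕ = 0.57605004; term = 0.57605004²·(1 − 0.03561899)·2378000/574 = 1325.7726.
Sum = 1449.6891.

1450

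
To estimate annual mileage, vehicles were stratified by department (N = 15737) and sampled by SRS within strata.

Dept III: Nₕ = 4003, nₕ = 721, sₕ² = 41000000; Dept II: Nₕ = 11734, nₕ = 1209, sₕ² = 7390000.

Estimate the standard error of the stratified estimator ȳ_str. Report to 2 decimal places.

Var(ȳ_str) = Σₕ Wₕ²(1 − fₕ)sₕ²/nₕ with Wₕ = Nₕ/N, N = 15737.
Dept III: Wₕ = 0.25436869; term = 0.25436869²·(1 − 0.18011491)·41000000/721 = 3016.6774.
Dept II: Wₕ = 0.74563131; term = 0.74563131²·(1 − 0.10303392)·7390000/1209 = 3048.1928.
Sum = 6064.8702.
SE = √(6064.8702) = 77.88.

77.88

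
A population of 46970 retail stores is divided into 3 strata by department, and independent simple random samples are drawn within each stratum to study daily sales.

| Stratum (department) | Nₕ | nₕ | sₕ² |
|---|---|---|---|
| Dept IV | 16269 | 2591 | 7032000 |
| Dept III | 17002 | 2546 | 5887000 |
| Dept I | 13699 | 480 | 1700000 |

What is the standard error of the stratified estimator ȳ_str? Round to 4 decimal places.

28.6715

Var(ȳ_str) = Σₕ Wₕ²(1 − fₕ)sₕ²/nₕ with Wₕ = Nₕ/N, N = 46970.
Dept IV: Wₕ = 0.34637002; term = 0.34637002²·(1 − 0.15925994)·7032000/2591 = 273.74979.
Dept III: Wₕ = 0.36197573; term = 0.36197573²·(1 − 0.14974709)·5887000/2546 = 257.59811.
Dept I: Wₕ = 0.29165425; term = 0.29165425²·(1 − 0.03503905)·1700000/480 = 290.70602.
Sum = 822.05392.
SE = √(822.05392) = 28.6715.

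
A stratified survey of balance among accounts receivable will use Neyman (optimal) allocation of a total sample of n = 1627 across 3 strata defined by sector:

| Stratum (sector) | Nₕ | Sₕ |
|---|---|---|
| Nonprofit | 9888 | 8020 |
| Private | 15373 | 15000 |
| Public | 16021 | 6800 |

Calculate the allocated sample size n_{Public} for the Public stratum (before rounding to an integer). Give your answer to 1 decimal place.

423.2

Neyman allocation: nₕ = n·NₕSₕ / Σⱼ NⱼSⱼ.
Σ NⱼSⱼ = 9888·8020 + 15373·15000 + 16021·6800 = 4.1883956 × 10^8.
n_{Public} = 1627·16021·6800 / (4.1883956 × 10^8) = 423.2.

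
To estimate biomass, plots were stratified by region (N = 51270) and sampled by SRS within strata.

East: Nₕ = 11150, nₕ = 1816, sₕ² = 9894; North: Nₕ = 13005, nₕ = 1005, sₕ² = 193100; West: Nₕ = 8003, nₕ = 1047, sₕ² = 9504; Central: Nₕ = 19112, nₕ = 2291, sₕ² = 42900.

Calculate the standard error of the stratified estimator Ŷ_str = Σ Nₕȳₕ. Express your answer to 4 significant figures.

192600

Var(Ŷ_str) = Σₕ Nₕ²(1 − fₕ)sₕ²/nₕ.
East: 11150²·(1 − 1816/11150)·9894/1816 = 5.6702045 × 10^8.
North: 13005²·(1 − 1005/13005)·193100/1005 = 2.998526 × 10^10.
West: 8003²·(1 − 1047/8003)·9504/1047 = 5.0532657 × 10^8.
Central: 19112²·(1 − 2291/19112)·42900/2291 = 6.0199121 × 10^9.
Sum = 3.7077519 × 10^10.
SE = √(3.7077519 × 10^10) = 192600.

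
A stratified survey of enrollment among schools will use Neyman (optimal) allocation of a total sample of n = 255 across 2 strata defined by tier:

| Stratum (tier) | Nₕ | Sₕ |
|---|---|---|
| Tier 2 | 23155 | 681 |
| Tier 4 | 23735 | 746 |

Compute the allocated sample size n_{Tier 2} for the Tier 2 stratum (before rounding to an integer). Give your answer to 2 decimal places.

120.12

Neyman allocation: nₕ = n·NₕSₕ / Σⱼ NⱼSⱼ.
Σ NⱼSⱼ = 23155·681 + 23735·746 = 3.3474865 × 10^7.
n_{Tier 2} = 255·23155·681 / (3.3474865 × 10^7) = 120.12.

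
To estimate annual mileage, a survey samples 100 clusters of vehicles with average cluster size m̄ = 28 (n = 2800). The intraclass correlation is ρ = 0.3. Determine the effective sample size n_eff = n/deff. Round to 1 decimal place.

307.7

deff = 1 + (28 − 1)·0.3 = 1 + 8.1 = 9.1.
n_eff = 2800 / 9.1 = 307.7.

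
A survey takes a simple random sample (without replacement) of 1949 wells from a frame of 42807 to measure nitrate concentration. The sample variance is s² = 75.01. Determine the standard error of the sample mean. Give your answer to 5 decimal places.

Under SRS without replacement, Var(ȳ) = (1 − f)·s²/n with f = n/N = 1949/42807 = 0.04552994.
Var(ȳ) = (1 − 0.04552994)·75.01/1949 = 0.95447006·0.038486403 = 0.03673412.
SE(ȳ) = √(0.03673412) = 0.19166.

0.19166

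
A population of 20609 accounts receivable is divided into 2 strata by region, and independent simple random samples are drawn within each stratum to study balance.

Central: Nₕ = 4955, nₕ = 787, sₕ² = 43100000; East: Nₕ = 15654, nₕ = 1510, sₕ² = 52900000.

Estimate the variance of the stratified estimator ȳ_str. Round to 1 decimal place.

Var(ȳ_str) = Σₕ Wₕ²(1 − fₕ)sₕ²/nₕ with Wₕ = Nₕ/N, N = 20609.
Central: Wₕ = 0.24042894; term = 0.24042894²·(1 − 0.15882947)·43100000/787 = 2662.932.
East: Wₕ = 0.75957106; term = 0.75957106²·(1 − 0.09646097)·52900000/1510 = 18262.594.
Sum = 20925.526.

20925.5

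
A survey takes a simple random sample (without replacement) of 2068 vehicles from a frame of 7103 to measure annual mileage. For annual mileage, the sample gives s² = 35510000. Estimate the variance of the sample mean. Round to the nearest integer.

Under SRS without replacement, Var(ȳ) = (1 − f)·s²/n with f = n/N = 2068/7103 = 0.29114459.
Var(ȳ) = (1 − 0.29114459)·35510000/2068 = 0.70885541·17171.18 = 12171.884.

12172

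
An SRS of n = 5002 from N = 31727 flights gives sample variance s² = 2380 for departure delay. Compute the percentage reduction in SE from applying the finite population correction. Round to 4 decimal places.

8.2208

f = n/N = 5002/31727 = 0.15765752.
SE_no-fpc = √(s²/n) = 0.68978959; SE_fpc = √((1−f)s²/n) = 0.63308349.
Ratio = √(1−f) = 0.91779218. Reduction = 100·(1 − 0.91779218) = 8.2208%.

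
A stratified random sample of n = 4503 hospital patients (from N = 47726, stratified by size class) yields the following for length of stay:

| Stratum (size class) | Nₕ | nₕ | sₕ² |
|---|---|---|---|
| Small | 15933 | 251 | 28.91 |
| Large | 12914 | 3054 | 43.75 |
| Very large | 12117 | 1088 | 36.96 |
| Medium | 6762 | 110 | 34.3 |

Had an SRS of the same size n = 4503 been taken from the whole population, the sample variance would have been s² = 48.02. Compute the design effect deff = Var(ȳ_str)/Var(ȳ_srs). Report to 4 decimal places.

2.2351

Var(ȳ_str) = Σ Wₕ²(1−fₕ)sₕ²/nₕ with Wₕ = Nₕ/47726:
  Small: (15933/47726)²·(1−251/15933)·28.91/251 = 0.012634653
  Large: (12914/47726)²·(1−3054/12914)·43.75/3054 = 8.008232 × 10^-4
  Very large: (12117/47726)²·(1−1088/12117)·36.96/1088 = 0.0019930777
  Medium: (6762/47726)²·(1−110/6762)·34.3/110 = 0.0061577034
  → Var(ȳ_str) = 0.021586257.
Var(ȳ_srs) = (1 − 4503/47726)·48.02/4503 = 0.0096578416.
deff = 0.021586257 / 0.0096578416 = 2.2351.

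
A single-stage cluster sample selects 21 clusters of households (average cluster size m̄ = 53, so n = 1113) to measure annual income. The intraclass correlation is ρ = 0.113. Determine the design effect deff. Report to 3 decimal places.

deff = 1 + (53 − 1)·0.113 = 1 + 5.876 = 6.876.

6.876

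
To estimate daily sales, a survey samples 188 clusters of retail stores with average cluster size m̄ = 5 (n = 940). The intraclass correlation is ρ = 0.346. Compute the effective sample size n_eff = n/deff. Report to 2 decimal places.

394.30

deff = 1 + (5 − 1)·0.346 = 1 + 1.384 = 2.384.
n_eff = 940 / 2.384 = 394.30.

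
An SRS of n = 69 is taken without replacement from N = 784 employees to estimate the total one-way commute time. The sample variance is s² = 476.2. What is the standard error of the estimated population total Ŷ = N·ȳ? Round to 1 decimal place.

Var(Ŷ) = N²·Var(ȳ) = N²·(1 − n/N)·s²/n.
f = 69/784 = 0.08801020; Var(ȳ) = 0.91198980·476.2/69 = 6.2940513.
Var(Ŷ) = 784² · 6.2940513 = 3.8686764 × 10^6.
SE(Ŷ) = √(3.8686764 × 10^6) = 1966.9.

1966.9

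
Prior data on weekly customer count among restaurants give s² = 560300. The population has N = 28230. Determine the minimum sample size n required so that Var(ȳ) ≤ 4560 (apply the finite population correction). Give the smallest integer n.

Without fpc, n₀ = s²/D = 560300/4560 = 122.8728.
With fpc, (1 − n/N)·s²/n ≤ D requires n ≥ n₀/(1 + n₀/N) = 122.8728/(1 + 122.8728/28230) = 122.3403.
Rounding up, n = 123.

123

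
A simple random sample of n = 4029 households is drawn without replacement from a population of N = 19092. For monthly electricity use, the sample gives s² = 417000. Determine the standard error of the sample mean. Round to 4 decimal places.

9.0365

Under SRS without replacement, Var(ȳ) = (1 − f)·s²/n with f = n/N = 4029/19092 = 0.21103080.
Var(ȳ) = (1 − 0.21103080)·417000/4029 = 0.78896920·103.49963 = 81.658019.
SE(ȳ) = √(81.658019) = 9.0365.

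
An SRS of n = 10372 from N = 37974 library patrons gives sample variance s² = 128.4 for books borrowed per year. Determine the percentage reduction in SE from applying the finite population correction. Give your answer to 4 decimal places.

14.7436

f = n/N = 10372/37974 = 0.27313425.
SE_no-fpc = √(s²/n) = 0.11126313; SE_fpc = √((1−f)s²/n) = 0.09485896.
Ratio = √(1−f) = 0.85256422. Reduction = 100·(1 − 0.85256422) = 14.7436%.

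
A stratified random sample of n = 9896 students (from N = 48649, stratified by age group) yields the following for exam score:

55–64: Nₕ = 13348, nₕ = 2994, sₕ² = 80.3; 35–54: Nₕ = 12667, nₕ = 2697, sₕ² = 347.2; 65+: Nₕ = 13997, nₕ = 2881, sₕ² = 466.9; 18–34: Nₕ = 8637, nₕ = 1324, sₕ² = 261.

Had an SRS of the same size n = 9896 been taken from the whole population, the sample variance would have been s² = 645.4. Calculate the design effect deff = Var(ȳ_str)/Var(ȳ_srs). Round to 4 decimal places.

0.4687

Var(ȳ_str) = Σ Wₕ²(1−fₕ)sₕ²/nₕ with Wₕ = Nₕ/48649:
  55–64: (13348/48649)²·(1−2994/13348)·80.3/2994 = 0.0015661749
  35–54: (12667/48649)²·(1−2697/12667)·347.2/2697 = 0.0068694167
  65+: (13997/48649)²·(1−2881/13997)·466.9/2881 = 0.010654088
  18–34: (8637/48649)²·(1−1324/8637)·261/1324 = 0.005260938
  → Var(ȳ_str) = 0.024350618.
Var(ȳ_srs) = (1 − 9896/48649)·645.4/9896 = 0.05195181.
deff = 0.024350618 / 0.05195181 = 0.4687.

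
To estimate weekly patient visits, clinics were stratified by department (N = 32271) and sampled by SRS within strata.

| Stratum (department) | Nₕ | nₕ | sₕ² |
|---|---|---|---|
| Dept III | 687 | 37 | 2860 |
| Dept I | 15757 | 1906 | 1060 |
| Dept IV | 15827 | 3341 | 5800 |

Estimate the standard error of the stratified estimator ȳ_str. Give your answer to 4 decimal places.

0.6922

Var(ȳ_str) = Σₕ Wₕ²(1 − fₕ)sₕ²/nₕ with Wₕ = Nₕ/N, N = 32271.
Dept III: Wₕ = 0.02128846; term = 0.02128846²·(1 − 0.05385735)·2860/37 = 0.033144354.
Dept I: Wₕ = 0.48827120; term = 0.48827120²·(1 − 0.12096211)·1060/1906 = 0.11655014.
Dept IV: Wₕ = 0.49044033; term = 0.49044033²·(1 − 0.21109496)·5800/3341 = 0.32941897.
Sum = 0.47911346.
SE = √(0.47911346) = 0.6922.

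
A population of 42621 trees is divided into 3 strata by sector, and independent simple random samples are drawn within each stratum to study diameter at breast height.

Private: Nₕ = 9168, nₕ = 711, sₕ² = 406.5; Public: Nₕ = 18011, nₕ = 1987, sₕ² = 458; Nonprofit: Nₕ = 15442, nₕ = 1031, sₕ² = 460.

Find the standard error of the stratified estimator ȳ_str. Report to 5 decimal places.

0.34012

Var(ȳ_str) = Σₕ Wₕ²(1 − fₕ)sₕ²/nₕ with Wₕ = Nₕ/N, N = 42621.
Private: Wₕ = 0.21510523; term = 0.21510523²·(1 − 0.07755236)·406.5/711 = 0.024402516.
Public: Wₕ = 0.42258511; term = 0.42258511²·(1 − 0.11032147)·458/1987 = 0.036620908.
Nonprofit: Wₕ = 0.36230966; term = 0.36230966²·(1 − 0.06676596)·460/1031 = 0.054657475.
Sum = 0.1156809.
SE = √(0.1156809) = 0.34012.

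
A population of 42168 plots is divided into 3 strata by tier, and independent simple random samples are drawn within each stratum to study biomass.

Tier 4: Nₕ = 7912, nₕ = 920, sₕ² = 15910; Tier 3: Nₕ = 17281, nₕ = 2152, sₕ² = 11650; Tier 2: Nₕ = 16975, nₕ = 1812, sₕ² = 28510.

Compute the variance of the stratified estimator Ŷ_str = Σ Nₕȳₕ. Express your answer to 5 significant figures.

Var(Ŷ_str) = Σₕ Nₕ²(1 − fₕ)sₕ²/nₕ.
Tier 4: 7912²·(1 − 920/7912)·15910/920 = 9.5668739 × 10^8.
Tier 3: 17281²·(1 − 2152/17281)·11650/2152 = 1.4153464 × 10^9.
Tier 2: 16975²·(1 − 1812/16975)·28510/1812 = 4.0498034 × 10^9.
Sum = 6.4218372 × 10^9.

6.4218 × 10^9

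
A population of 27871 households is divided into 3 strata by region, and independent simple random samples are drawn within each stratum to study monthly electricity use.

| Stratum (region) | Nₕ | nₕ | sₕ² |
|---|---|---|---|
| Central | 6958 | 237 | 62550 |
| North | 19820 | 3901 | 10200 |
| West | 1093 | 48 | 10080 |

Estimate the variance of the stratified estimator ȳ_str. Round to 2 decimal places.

Var(ȳ_str) = Σₕ Wₕ²(1 − fₕ)sₕ²/nₕ with Wₕ = Nₕ/N, N = 27871.
Central: Wₕ = 0.24965017; term = 0.24965017²·(1 − 0.03406151)·62550/237 = 15.88884.
North: Wₕ = 0.71113344; term = 0.71113344²·(1 − 0.19682139)·10200/3901 = 1.0620343.
West: Wₕ = 0.03921639; term = 0.03921639²·(1 − 0.04391583)·10080/48 = 0.30878105.
Sum = 17.259655.

17.26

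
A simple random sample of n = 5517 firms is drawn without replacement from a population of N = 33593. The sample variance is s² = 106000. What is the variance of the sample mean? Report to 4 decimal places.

Under SRS without replacement, Var(ȳ) = (1 − f)·s²/n with f = n/N = 5517/33593 = 0.16423064.
Var(ȳ) = (1 − 0.16423064)·106000/5517 = 0.83576936·19.213341 = 16.057921.

16.0579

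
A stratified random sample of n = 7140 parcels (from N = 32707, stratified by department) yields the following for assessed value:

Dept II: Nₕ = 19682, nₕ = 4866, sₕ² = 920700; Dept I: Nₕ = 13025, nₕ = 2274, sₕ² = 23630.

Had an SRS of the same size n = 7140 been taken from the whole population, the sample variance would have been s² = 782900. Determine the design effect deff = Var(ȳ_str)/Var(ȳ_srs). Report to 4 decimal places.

0.6176

Var(ȳ_str) = Σ Wₕ²(1−fₕ)sₕ²/nₕ with Wₕ = Nₕ/32707:
  Dept II: (19682/32707)²·(1−4866/19682)·920700/4866 = 51.578037
  Dept I: (13025/32707)²·(1−2274/13025)·23630/2274 = 1.3602491
  → Var(ȳ_str) = 52.938286.
Var(ȳ_srs) = (1 − 7140/32707)·782900/7140 = 85.713088.
deff = 52.938286 / 85.713088 = 0.6176.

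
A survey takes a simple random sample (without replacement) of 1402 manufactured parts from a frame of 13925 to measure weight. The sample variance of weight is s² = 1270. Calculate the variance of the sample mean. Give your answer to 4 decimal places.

0.8146

Under SRS without replacement, Var(ȳ) = (1 − f)·s²/n with f = n/N = 1402/13925 = 0.10068223.
Var(ȳ) = (1 − 0.10068223)·1270/1402 = 0.89931777·0.90584879 = 0.81464591.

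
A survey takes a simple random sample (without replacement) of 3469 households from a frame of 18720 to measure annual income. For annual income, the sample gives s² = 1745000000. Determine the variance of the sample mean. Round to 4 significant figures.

Under SRS without replacement, Var(ȳ) = (1 − f)·s²/n with f = n/N = 3469/18720 = 0.18530983.
Var(ȳ) = (1 − 0.18530983)·1745000000/3469 = 0.81469017·503026.81 = 409811.

409800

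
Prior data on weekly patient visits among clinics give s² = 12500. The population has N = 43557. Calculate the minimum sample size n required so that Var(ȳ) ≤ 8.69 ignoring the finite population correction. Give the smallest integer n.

Without fpc, n₀ = s²/D = 12500/8.69 = 1438.4350.
Rounding up, n = 1439.

1439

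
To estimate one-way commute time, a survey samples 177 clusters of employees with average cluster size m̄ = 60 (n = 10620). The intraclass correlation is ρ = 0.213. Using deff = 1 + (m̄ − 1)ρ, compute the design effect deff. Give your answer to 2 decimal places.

deff = 1 + (60 − 1)·0.213 = 1 + 12.567 = 13.567.

13.57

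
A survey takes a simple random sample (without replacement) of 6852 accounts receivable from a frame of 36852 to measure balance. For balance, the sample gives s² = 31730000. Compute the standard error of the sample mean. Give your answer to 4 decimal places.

Under SRS without replacement, Var(ȳ) = (1 − f)·s²/n with f = n/N = 6852/36852 = 0.18593292.
Var(ȳ) = (1 − 0.18593292)·31730000/6852 = 0.81406708·4630.7647 = 3769.7531.
SE(ȳ) = √(3769.7531) = 61.3983.

61.3983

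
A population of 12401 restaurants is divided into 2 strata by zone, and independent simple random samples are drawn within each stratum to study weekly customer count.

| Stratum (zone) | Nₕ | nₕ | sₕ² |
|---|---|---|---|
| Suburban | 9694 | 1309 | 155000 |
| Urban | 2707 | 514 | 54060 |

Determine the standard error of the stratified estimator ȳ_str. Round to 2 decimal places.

8.16

Var(ȳ_str) = Σₕ Wₕ²(1 − fₕ)sₕ²/nₕ with Wₕ = Nₕ/N, N = 12401.
Suburban: Wₕ = 0.78171115; term = 0.78171115²·(1 − 0.13503198)·155000/1309 = 62.587084.
Urban: Wₕ = 0.21828885; term = 0.21828885²·(1 − 0.18987809)·54060/514 = 4.0600034.
Sum = 66.647087.
SE = √(66.647087) = 8.16.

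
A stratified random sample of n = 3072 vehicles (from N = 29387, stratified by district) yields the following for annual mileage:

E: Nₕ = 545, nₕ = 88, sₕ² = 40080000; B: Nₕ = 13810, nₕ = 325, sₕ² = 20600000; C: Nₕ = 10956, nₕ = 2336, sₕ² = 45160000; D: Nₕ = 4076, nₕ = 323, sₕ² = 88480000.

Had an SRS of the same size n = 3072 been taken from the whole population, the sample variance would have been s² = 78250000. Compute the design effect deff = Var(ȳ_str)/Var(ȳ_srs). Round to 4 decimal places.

Var(ȳ_str) = Σ Wₕ²(1−fₕ)sₕ²/nₕ with Wₕ = Nₕ/29387:
  E: (545/29387)²·(1−88/545)·40080000/88 = 131.35519
  B: (13810/29387)²·(1−325/13810)·20600000/325 = 13668.41
  C: (10956/29387)²·(1−2336/10956)·45160000/2336 = 2114.1212
  D: (4076/29387)²·(1−323/4076)·88480000/323 = 4852.2685
  → Var(ȳ_str) = 20766.155.
Var(ȳ_srs) = (1 − 3072/29387)·78250000/3072 = 22809.263.
deff = 20766.155 / 22809.263 = 0.9104.

0.9104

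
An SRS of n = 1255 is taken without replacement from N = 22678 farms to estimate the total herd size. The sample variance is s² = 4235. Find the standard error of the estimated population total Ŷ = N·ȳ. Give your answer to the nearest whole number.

40490

Var(Ŷ) = N²·Var(ȳ) = N²·(1 − n/N)·s²/n.
f = 1255/22678 = 0.05533998; Var(ȳ) = 0.94466002·4235/1255 = 3.1877571.
Var(Ŷ) = 22678² · 3.1877571 = 1.639437 × 10^9.
SE(Ŷ) = √(1.639437 × 10^9) = 40490.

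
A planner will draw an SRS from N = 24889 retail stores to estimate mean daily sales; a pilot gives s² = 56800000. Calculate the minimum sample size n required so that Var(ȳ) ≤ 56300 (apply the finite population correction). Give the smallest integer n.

Without fpc, n₀ = s²/D = 56800000/56300 = 1008.8810.
With fpc, (1 − n/N)·s²/n ≤ D requires n ≥ n₀/(1 + n₀/N) = 1008.8810/(1 + 1008.8810/24889) = 969.5789.
Rounding up, n = 970.

970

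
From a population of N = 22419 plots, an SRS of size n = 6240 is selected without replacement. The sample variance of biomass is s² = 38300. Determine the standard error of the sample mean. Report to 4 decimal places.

Under SRS without replacement, Var(ȳ) = (1 − f)·s²/n with f = n/N = 6240/22419 = 0.27833534.
Var(ȳ) = (1 − 0.27833534)·38300/6240 = 0.72166466·6.1378205 = 4.4294482.
SE(ȳ) = √(4.4294482) = 2.1046.

2.1046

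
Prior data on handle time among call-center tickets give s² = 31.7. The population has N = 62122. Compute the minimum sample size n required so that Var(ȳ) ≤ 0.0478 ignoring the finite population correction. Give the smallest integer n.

Without fpc, n₀ = s²/D = 31.7/0.0478 = 663.1799.
Rounding up, n = 664.

664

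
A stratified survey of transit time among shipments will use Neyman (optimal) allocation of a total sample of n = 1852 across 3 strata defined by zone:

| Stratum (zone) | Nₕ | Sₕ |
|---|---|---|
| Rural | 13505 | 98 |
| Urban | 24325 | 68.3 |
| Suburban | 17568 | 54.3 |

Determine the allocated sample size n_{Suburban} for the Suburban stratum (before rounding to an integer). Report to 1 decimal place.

Neyman allocation: nₕ = n·NₕSₕ / Σⱼ NⱼSⱼ.
Σ NⱼSⱼ = 13505·98 + 24325·68.3 + 17568·54.3 = 3.9388299 × 10^6.
n_{Suburban} = 1852·17568·54.3 / (3.9388299 × 10^6) = 448.5.

448.5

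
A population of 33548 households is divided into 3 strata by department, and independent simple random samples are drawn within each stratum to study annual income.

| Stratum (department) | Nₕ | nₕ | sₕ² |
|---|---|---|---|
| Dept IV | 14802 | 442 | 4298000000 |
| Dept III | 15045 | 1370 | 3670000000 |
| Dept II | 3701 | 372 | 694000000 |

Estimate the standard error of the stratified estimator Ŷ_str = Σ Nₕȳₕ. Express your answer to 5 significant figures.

Var(Ŷ_str) = Σₕ Nₕ²(1 − fₕ)sₕ²/nₕ.
Dept IV: 14802²·(1 − 442/14802)·4298000000/442 = 2.0668977 × 10^15.
Dept III: 15045²·(1 − 1370/15045)·3670000000/1370 = 5.5114392 × 10^14.
Dept II: 3701²·(1 − 372/3701)·694000000/372 = 2.2985259 × 10^13.
Sum = 2.6410269 × 10^15.
SE = √(2.6410269 × 10^15) = 5.1391 × 10^7.

5.1391 × 10^7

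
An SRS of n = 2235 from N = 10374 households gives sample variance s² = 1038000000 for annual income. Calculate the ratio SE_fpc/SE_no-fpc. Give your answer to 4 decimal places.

0.8858

f = n/N = 2235/10374 = 0.21544245.
SE_no-fpc = √(s²/n) = 681.49067; SE_fpc = √((1−f)s²/n) = 603.63208.
Ratio = √(1−f) = 0.88575253.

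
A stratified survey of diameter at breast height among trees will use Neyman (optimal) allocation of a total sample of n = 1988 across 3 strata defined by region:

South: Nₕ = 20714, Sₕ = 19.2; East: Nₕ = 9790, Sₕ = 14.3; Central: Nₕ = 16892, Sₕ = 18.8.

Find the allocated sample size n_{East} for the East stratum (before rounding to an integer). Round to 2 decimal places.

Neyman allocation: nₕ = n·NₕSₕ / Σⱼ NⱼSⱼ.
Σ NⱼSⱼ = 20714·19.2 + 9790·14.3 + 16892·18.8 = 855275.4.
n_{East} = 1988·9790·14.3 / 855275.4 = 325.41.

325.41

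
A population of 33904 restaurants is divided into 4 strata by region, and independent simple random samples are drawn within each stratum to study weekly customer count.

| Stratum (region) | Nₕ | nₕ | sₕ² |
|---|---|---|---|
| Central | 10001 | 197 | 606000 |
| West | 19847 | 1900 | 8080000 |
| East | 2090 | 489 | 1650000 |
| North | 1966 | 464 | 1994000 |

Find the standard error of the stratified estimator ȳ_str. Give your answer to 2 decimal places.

Var(ȳ_str) = Σₕ Wₕ²(1 − fₕ)sₕ²/nₕ with Wₕ = Nₕ/N, N = 33904.
Central: Wₕ = 0.29497994; term = 0.29497994²·(1 − 0.01969803)·606000/197 = 262.3924.
West: Wₕ = 0.58538815; term = 0.58538815²·(1 − 0.09573235)·8080000/1900 = 1317.7791.
East: Wₕ = 0.06164464; term = 0.06164464²·(1 − 0.23397129)·1650000/489 = 9.8222464.
North: Wₕ = 0.05798726; term = 0.05798726²·(1 − 0.23601221)·1994000/464 = 11.039737.
Sum = 1601.0335.
SE = √(1601.0335) = 40.01.

40.01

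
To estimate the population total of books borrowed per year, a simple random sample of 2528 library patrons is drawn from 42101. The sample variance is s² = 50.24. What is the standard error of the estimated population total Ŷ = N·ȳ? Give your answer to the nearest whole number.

Var(Ŷ) = N²·Var(ȳ) = N²·(1 − n/N)·s²/n.
f = 2528/42101 = 0.06004608; Var(ȳ) = 0.93995392·50.24/2528 = 0.018680097.
Var(Ŷ) = 42101² · 0.018680097 = 3.3110364 × 10^7.
SE(Ŷ) = √(3.3110364 × 10^7) = 5754.

5754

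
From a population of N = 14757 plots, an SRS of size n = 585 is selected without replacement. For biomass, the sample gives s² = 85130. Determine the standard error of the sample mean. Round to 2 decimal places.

11.82

Under SRS without replacement, Var(ȳ) = (1 − f)·s²/n with f = n/N = 585/14757 = 0.03964220.
Var(ȳ) = (1 − 0.03964220)·85130/585 = 0.96035780·145.52137 = 139.75258.
SE(ȳ) = √(139.75258) = 11.82.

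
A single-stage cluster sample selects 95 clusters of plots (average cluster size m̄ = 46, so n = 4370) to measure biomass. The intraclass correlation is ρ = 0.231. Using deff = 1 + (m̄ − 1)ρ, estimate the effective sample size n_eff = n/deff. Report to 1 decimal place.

383.5

deff = 1 + (46 − 1)·0.231 = 1 + 10.395 = 11.395.
n_eff = 4370 / 11.395 = 383.5.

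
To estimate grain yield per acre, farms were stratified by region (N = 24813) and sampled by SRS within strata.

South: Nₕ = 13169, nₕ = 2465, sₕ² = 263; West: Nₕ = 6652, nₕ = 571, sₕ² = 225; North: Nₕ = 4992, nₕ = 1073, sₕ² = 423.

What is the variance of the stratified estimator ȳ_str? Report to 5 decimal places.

Var(ȳ_str) = Σₕ Wₕ²(1 − fₕ)sₕ²/nₕ with Wₕ = Nₕ/N, N = 24813.
South: Wₕ = 0.53072986; term = 0.53072986²·(1 − 0.18718202)·263/2465 = 0.024427508.
West: Wₕ = 0.26808528; term = 0.26808528²·(1 − 0.08583885)·225/571 = 0.02588899.
North: Wₕ = 0.20118486; term = 0.20118486²·(1 − 0.21494391)·423/1073 = 0.012526563.
Sum = 0.062843061.

0.06284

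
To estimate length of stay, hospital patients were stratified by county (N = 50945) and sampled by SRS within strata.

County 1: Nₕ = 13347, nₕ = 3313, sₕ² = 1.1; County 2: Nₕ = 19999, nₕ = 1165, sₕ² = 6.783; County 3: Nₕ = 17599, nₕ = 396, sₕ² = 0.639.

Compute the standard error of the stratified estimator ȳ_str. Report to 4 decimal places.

0.0324

Var(ȳ_str) = Σₕ Wₕ²(1 − fₕ)sₕ²/nₕ with Wₕ = Nₕ/N, N = 50945.
County 1: Wₕ = 0.26198842; term = 0.26198842²·(1 − 0.24822057)·1.1/3313 = 1.7132702 × 10^-5.
County 2: Wₕ = 0.39256060; term = 0.39256060²·(1 − 0.05825291)·6.783/1165 = 8.449745 × 10^-4.
County 3: Wₕ = 0.34545098; term = 0.34545098²·(1 − 0.02250128)·0.639/396 = 1.8823255 × 10^-4.
Sum = 0.0010503398.
SE = √(0.0010503398) = 0.0324.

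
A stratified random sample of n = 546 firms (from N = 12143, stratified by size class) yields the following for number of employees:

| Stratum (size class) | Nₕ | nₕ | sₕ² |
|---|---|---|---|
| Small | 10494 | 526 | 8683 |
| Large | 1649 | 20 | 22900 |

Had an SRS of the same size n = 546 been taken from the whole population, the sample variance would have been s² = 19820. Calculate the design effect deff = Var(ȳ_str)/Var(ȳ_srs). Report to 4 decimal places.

0.9395

Var(ȳ_str) = Σ Wₕ²(1−fₕ)sₕ²/nₕ with Wₕ = Nₕ/12143:
  Small: (10494/12143)²·(1−526/10494)·8683/526 = 11.710654
  Large: (1649/12143)²·(1−20/1649)·22900/20 = 20.859084
  → Var(ȳ_str) = 32.569738.
Var(ȳ_srs) = (1 − 546/12143)·19820/546 = 34.66815.
deff = 32.569738 / 34.66815 = 0.9395.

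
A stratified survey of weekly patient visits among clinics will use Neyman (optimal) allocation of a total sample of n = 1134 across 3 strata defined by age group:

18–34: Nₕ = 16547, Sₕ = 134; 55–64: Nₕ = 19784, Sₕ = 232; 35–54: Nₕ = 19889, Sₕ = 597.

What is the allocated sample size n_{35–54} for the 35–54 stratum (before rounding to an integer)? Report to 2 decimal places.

Neyman allocation: nₕ = n·NₕSₕ / Σⱼ NⱼSⱼ.
Σ NⱼSⱼ = 16547·134 + 19784·232 + 19889·597 = 1.8680919 × 10^7.
n_{35–54} = 1134·19889·597 / (1.8680919 × 10^7) = 720.78.

720.78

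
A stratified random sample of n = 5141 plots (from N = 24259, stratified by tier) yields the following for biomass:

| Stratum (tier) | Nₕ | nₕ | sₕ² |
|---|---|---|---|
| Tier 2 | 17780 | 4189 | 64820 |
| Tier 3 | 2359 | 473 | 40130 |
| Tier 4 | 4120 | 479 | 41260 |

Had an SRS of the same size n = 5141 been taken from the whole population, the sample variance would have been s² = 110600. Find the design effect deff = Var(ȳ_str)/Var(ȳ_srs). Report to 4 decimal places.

Var(ȳ_str) = Σ Wₕ²(1−fₕ)sₕ²/nₕ with Wₕ = Nₕ/24259:
  Tier 2: (17780/24259)²·(1−4189/17780)·64820/4189 = 6.3538367
  Tier 3: (2359/24259)²·(1−473/2359)·40130/473 = 0.64140429
  Tier 4: (4120/24259)²·(1−479/4120)·41260/479 = 2.1956637
  → Var(ȳ_str) = 9.1909047.
Var(ȳ_srs) = (1 − 5141/24259)·110600/5141 = 16.954192.
deff = 9.1909047 / 16.954192 = 0.5421.

0.5421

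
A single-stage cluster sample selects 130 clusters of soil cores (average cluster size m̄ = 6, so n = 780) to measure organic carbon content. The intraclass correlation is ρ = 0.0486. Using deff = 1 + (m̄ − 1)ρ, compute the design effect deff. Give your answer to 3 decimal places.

1.243

deff = 1 + (6 − 1)·0.0486 = 1 + 0.243 = 1.243.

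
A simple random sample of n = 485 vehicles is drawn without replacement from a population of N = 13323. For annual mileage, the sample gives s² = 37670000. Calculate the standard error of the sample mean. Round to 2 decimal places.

Under SRS without replacement, Var(ȳ) = (1 − f)·s²/n with f = n/N = 485/13323 = 0.03640321.
Var(ȳ) = (1 − 0.03640321)·37670000/485 = 0.96359679·77670.103 = 74842.662.
SE(ȳ) = √(74842.662) = 273.57.

273.57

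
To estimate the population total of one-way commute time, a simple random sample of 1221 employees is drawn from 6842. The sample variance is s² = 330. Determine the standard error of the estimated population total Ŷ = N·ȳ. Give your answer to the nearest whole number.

Var(Ŷ) = N²·Var(ȳ) = N²·(1 − n/N)·s²/n.
f = 1221/6842 = 0.17845659; Var(ȳ) = 0.82154341·330/1221 = 0.22203876.
Var(Ŷ) = 6842² · 0.22203876 = 1.0394292 × 10^7.
SE(Ŷ) = √(1.0394292 × 10^7) = 3224.

3224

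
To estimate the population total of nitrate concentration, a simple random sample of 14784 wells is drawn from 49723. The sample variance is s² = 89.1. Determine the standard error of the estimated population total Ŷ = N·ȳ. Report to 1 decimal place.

3235.8

Var(Ŷ) = N²·Var(ȳ) = N²·(1 − n/N)·s²/n.
f = 14784/49723 = 0.29732719; Var(ȳ) = 0.70267281·89.1/14784 = 0.0042348584.
Var(Ŷ) = 49723² · 0.0042348584 = 1.0470165 × 10^7.
SE(Ŷ) = √(1.0470165 × 10^7) = 3235.8.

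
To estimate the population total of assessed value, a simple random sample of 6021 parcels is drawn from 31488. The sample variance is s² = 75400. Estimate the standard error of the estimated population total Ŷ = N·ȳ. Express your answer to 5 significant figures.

Var(Ŷ) = N²·Var(ȳ) = N²·(1 − n/N)·s²/n.
f = 6021/31488 = 0.19121570; Var(ȳ) = 0.80878430·75400/6021 = 10.128274.
Var(Ŷ) = 31488² · 10.128274 = 1.0042124 × 10^10.
SE(Ŷ) = √(1.0042124 × 10^10) = 100210.

100210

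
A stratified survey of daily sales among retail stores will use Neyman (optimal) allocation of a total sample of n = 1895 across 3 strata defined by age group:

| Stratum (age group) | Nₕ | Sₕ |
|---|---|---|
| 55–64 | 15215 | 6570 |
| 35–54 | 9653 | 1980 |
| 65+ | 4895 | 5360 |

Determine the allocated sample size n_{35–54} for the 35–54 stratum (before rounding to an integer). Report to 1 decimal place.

Neyman allocation: nₕ = n·NₕSₕ / Σⱼ NⱼSⱼ.
Σ NⱼSⱼ = 15215·6570 + 9653·1980 + 4895·5360 = 1.4531269 × 10^8.
n_{35–54} = 1895·9653·1980 / (1.4531269 × 10^8) = 249.2.

249.2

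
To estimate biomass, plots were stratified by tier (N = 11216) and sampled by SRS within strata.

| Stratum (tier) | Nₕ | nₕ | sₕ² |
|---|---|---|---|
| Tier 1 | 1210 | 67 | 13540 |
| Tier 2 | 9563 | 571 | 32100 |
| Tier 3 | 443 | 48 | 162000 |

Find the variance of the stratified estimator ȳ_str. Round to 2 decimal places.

45.34

Var(ȳ_str) = Σₕ Wₕ²(1 − fₕ)sₕ²/nₕ with Wₕ = Nₕ/N, N = 11216.
Tier 1: Wₕ = 0.10788160; term = 0.10788160²·(1 − 0.05537190)·13540/67 = 2.2217719.
Tier 2: Wₕ = 0.85262126; term = 0.85262126²·(1 − 0.05970930)·32100/571 = 38.42761.
Tier 3: Wₕ = 0.03949715; term = 0.03949715²·(1 − 0.10835214)·162000/48 = 4.6946.
Sum = 45.343982.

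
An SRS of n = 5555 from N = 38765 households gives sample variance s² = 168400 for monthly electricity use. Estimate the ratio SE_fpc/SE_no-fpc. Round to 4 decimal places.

0.9256

f = n/N = 5555/38765 = 0.14329937.
SE_no-fpc = √(s²/n) = 5.5059088; SE_fpc = √((1−f)s²/n) = 5.0961659.
Ratio = √(1−f) = 0.92558124.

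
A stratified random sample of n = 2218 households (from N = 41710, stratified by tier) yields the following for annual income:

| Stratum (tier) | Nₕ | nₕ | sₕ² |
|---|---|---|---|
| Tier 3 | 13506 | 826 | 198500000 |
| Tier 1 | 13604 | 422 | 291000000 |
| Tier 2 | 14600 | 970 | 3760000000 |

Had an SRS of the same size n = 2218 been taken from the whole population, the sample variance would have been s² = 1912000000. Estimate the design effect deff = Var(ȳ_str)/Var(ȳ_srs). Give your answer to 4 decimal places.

Var(ȳ_str) = Σ Wₕ²(1−fₕ)sₕ²/nₕ with Wₕ = Nₕ/41710:
  Tier 3: (13506/41710)²·(1−826/13506)·198500000/826 = 23656.26
  Tier 1: (13604/41710)²·(1−422/13604)·291000000/422 = 71080.11
  Tier 2: (14600/41710)²·(1−970/14600)·3760000000/970 = 443388.52
  → Var(ȳ_str) = 538124.89.
Var(ȳ_srs) = (1 − 2218/41710)·1912000000/2218 = 816197.55.
deff = 538124.89 / 816197.55 = 0.6593.

0.6593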